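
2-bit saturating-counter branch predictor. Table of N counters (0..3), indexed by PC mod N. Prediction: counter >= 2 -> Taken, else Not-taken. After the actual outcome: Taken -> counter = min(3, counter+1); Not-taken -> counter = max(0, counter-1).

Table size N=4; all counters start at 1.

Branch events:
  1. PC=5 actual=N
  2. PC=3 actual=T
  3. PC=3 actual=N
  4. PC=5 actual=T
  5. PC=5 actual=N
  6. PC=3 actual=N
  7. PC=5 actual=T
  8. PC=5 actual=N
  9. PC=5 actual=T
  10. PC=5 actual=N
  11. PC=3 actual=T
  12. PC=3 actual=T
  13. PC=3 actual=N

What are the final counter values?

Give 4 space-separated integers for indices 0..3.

Ev 1: PC=5 idx=1 pred=N actual=N -> ctr[1]=0
Ev 2: PC=3 idx=3 pred=N actual=T -> ctr[3]=2
Ev 3: PC=3 idx=3 pred=T actual=N -> ctr[3]=1
Ev 4: PC=5 idx=1 pred=N actual=T -> ctr[1]=1
Ev 5: PC=5 idx=1 pred=N actual=N -> ctr[1]=0
Ev 6: PC=3 idx=3 pred=N actual=N -> ctr[3]=0
Ev 7: PC=5 idx=1 pred=N actual=T -> ctr[1]=1
Ev 8: PC=5 idx=1 pred=N actual=N -> ctr[1]=0
Ev 9: PC=5 idx=1 pred=N actual=T -> ctr[1]=1
Ev 10: PC=5 idx=1 pred=N actual=N -> ctr[1]=0
Ev 11: PC=3 idx=3 pred=N actual=T -> ctr[3]=1
Ev 12: PC=3 idx=3 pred=N actual=T -> ctr[3]=2
Ev 13: PC=3 idx=3 pred=T actual=N -> ctr[3]=1

Answer: 1 0 1 1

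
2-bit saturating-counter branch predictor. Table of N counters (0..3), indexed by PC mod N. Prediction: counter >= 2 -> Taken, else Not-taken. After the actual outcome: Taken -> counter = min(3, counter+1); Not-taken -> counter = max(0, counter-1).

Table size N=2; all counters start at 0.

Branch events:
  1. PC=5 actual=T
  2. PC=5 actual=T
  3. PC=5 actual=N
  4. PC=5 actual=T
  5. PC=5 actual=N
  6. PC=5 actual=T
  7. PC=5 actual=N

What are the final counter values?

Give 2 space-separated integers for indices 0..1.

Answer: 0 1

Derivation:
Ev 1: PC=5 idx=1 pred=N actual=T -> ctr[1]=1
Ev 2: PC=5 idx=1 pred=N actual=T -> ctr[1]=2
Ev 3: PC=5 idx=1 pred=T actual=N -> ctr[1]=1
Ev 4: PC=5 idx=1 pred=N actual=T -> ctr[1]=2
Ev 5: PC=5 idx=1 pred=T actual=N -> ctr[1]=1
Ev 6: PC=5 idx=1 pred=N actual=T -> ctr[1]=2
Ev 7: PC=5 idx=1 pred=T actual=N -> ctr[1]=1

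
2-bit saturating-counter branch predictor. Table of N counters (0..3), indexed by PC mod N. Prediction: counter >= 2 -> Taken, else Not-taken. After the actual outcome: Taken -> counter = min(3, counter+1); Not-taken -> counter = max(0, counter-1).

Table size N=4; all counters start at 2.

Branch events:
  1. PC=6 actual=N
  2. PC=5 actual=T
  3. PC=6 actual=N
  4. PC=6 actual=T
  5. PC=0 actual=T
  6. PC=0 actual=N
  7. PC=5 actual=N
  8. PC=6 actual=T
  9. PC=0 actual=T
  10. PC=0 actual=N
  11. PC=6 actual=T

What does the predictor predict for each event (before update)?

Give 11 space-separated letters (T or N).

Ev 1: PC=6 idx=2 pred=T actual=N -> ctr[2]=1
Ev 2: PC=5 idx=1 pred=T actual=T -> ctr[1]=3
Ev 3: PC=6 idx=2 pred=N actual=N -> ctr[2]=0
Ev 4: PC=6 idx=2 pred=N actual=T -> ctr[2]=1
Ev 5: PC=0 idx=0 pred=T actual=T -> ctr[0]=3
Ev 6: PC=0 idx=0 pred=T actual=N -> ctr[0]=2
Ev 7: PC=5 idx=1 pred=T actual=N -> ctr[1]=2
Ev 8: PC=6 idx=2 pred=N actual=T -> ctr[2]=2
Ev 9: PC=0 idx=0 pred=T actual=T -> ctr[0]=3
Ev 10: PC=0 idx=0 pred=T actual=N -> ctr[0]=2
Ev 11: PC=6 idx=2 pred=T actual=T -> ctr[2]=3

Answer: T T N N T T T N T T T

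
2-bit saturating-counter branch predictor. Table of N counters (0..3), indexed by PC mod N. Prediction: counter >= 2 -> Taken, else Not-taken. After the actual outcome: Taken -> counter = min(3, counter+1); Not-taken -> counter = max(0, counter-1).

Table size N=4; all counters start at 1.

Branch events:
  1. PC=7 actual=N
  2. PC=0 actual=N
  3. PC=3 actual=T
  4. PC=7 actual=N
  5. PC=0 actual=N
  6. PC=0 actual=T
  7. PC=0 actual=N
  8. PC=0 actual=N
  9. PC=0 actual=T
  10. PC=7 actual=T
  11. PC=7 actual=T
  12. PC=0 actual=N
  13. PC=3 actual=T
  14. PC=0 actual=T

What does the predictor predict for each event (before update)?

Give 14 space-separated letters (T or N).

Answer: N N N N N N N N N N N N T N

Derivation:
Ev 1: PC=7 idx=3 pred=N actual=N -> ctr[3]=0
Ev 2: PC=0 idx=0 pred=N actual=N -> ctr[0]=0
Ev 3: PC=3 idx=3 pred=N actual=T -> ctr[3]=1
Ev 4: PC=7 idx=3 pred=N actual=N -> ctr[3]=0
Ev 5: PC=0 idx=0 pred=N actual=N -> ctr[0]=0
Ev 6: PC=0 idx=0 pred=N actual=T -> ctr[0]=1
Ev 7: PC=0 idx=0 pred=N actual=N -> ctr[0]=0
Ev 8: PC=0 idx=0 pred=N actual=N -> ctr[0]=0
Ev 9: PC=0 idx=0 pred=N actual=T -> ctr[0]=1
Ev 10: PC=7 idx=3 pred=N actual=T -> ctr[3]=1
Ev 11: PC=7 idx=3 pred=N actual=T -> ctr[3]=2
Ev 12: PC=0 idx=0 pred=N actual=N -> ctr[0]=0
Ev 13: PC=3 idx=3 pred=T actual=T -> ctr[3]=3
Ev 14: PC=0 idx=0 pred=N actual=T -> ctr[0]=1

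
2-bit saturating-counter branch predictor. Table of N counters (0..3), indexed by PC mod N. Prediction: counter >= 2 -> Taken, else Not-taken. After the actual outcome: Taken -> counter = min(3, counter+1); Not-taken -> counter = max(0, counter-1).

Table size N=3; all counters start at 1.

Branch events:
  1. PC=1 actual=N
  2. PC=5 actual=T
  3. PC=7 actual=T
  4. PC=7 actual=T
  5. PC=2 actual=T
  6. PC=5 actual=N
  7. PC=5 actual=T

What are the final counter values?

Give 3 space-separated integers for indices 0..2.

Ev 1: PC=1 idx=1 pred=N actual=N -> ctr[1]=0
Ev 2: PC=5 idx=2 pred=N actual=T -> ctr[2]=2
Ev 3: PC=7 idx=1 pred=N actual=T -> ctr[1]=1
Ev 4: PC=7 idx=1 pred=N actual=T -> ctr[1]=2
Ev 5: PC=2 idx=2 pred=T actual=T -> ctr[2]=3
Ev 6: PC=5 idx=2 pred=T actual=N -> ctr[2]=2
Ev 7: PC=5 idx=2 pred=T actual=T -> ctr[2]=3

Answer: 1 2 3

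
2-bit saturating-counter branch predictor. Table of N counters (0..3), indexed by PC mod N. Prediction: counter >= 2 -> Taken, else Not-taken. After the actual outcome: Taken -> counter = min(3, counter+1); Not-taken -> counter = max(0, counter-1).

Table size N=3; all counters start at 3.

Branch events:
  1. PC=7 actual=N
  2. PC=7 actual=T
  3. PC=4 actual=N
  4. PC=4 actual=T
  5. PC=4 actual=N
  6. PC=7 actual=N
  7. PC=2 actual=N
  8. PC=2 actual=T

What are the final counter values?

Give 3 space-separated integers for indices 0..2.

Answer: 3 1 3

Derivation:
Ev 1: PC=7 idx=1 pred=T actual=N -> ctr[1]=2
Ev 2: PC=7 idx=1 pred=T actual=T -> ctr[1]=3
Ev 3: PC=4 idx=1 pred=T actual=N -> ctr[1]=2
Ev 4: PC=4 idx=1 pred=T actual=T -> ctr[1]=3
Ev 5: PC=4 idx=1 pred=T actual=N -> ctr[1]=2
Ev 6: PC=7 idx=1 pred=T actual=N -> ctr[1]=1
Ev 7: PC=2 idx=2 pred=T actual=N -> ctr[2]=2
Ev 8: PC=2 idx=2 pred=T actual=T -> ctr[2]=3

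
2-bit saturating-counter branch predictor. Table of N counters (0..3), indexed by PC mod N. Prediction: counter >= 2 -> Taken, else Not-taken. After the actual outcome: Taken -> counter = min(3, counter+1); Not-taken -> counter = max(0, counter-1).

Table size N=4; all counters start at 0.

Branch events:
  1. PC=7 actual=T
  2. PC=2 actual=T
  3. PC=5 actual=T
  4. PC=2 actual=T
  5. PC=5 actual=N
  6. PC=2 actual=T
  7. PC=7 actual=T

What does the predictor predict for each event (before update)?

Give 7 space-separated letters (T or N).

Ev 1: PC=7 idx=3 pred=N actual=T -> ctr[3]=1
Ev 2: PC=2 idx=2 pred=N actual=T -> ctr[2]=1
Ev 3: PC=5 idx=1 pred=N actual=T -> ctr[1]=1
Ev 4: PC=2 idx=2 pred=N actual=T -> ctr[2]=2
Ev 5: PC=5 idx=1 pred=N actual=N -> ctr[1]=0
Ev 6: PC=2 idx=2 pred=T actual=T -> ctr[2]=3
Ev 7: PC=7 idx=3 pred=N actual=T -> ctr[3]=2

Answer: N N N N N T N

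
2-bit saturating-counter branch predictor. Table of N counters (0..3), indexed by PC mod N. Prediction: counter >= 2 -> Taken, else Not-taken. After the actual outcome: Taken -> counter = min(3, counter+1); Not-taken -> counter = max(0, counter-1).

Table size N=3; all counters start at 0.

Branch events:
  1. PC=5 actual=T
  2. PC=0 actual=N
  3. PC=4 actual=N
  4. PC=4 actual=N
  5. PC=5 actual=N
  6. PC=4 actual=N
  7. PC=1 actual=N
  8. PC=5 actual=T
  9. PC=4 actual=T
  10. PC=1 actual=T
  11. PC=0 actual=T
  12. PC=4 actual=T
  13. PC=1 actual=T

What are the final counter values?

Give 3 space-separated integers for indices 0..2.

Ev 1: PC=5 idx=2 pred=N actual=T -> ctr[2]=1
Ev 2: PC=0 idx=0 pred=N actual=N -> ctr[0]=0
Ev 3: PC=4 idx=1 pred=N actual=N -> ctr[1]=0
Ev 4: PC=4 idx=1 pred=N actual=N -> ctr[1]=0
Ev 5: PC=5 idx=2 pred=N actual=N -> ctr[2]=0
Ev 6: PC=4 idx=1 pred=N actual=N -> ctr[1]=0
Ev 7: PC=1 idx=1 pred=N actual=N -> ctr[1]=0
Ev 8: PC=5 idx=2 pred=N actual=T -> ctr[2]=1
Ev 9: PC=4 idx=1 pred=N actual=T -> ctr[1]=1
Ev 10: PC=1 idx=1 pred=N actual=T -> ctr[1]=2
Ev 11: PC=0 idx=0 pred=N actual=T -> ctr[0]=1
Ev 12: PC=4 idx=1 pred=T actual=T -> ctr[1]=3
Ev 13: PC=1 idx=1 pred=T actual=T -> ctr[1]=3

Answer: 1 3 1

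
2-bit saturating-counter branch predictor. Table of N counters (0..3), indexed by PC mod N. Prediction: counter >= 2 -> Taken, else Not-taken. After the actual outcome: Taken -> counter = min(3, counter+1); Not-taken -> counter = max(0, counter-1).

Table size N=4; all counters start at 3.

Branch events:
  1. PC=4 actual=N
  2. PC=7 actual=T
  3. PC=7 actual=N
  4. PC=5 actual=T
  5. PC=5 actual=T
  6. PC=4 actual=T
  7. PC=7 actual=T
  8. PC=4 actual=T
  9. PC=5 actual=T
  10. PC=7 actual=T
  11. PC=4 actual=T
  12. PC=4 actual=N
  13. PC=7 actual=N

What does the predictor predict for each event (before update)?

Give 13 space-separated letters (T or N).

Answer: T T T T T T T T T T T T T

Derivation:
Ev 1: PC=4 idx=0 pred=T actual=N -> ctr[0]=2
Ev 2: PC=7 idx=3 pred=T actual=T -> ctr[3]=3
Ev 3: PC=7 idx=3 pred=T actual=N -> ctr[3]=2
Ev 4: PC=5 idx=1 pred=T actual=T -> ctr[1]=3
Ev 5: PC=5 idx=1 pred=T actual=T -> ctr[1]=3
Ev 6: PC=4 idx=0 pred=T actual=T -> ctr[0]=3
Ev 7: PC=7 idx=3 pred=T actual=T -> ctr[3]=3
Ev 8: PC=4 idx=0 pred=T actual=T -> ctr[0]=3
Ev 9: PC=5 idx=1 pred=T actual=T -> ctr[1]=3
Ev 10: PC=7 idx=3 pred=T actual=T -> ctr[3]=3
Ev 11: PC=4 idx=0 pred=T actual=T -> ctr[0]=3
Ev 12: PC=4 idx=0 pred=T actual=N -> ctr[0]=2
Ev 13: PC=7 idx=3 pred=T actual=N -> ctr[3]=2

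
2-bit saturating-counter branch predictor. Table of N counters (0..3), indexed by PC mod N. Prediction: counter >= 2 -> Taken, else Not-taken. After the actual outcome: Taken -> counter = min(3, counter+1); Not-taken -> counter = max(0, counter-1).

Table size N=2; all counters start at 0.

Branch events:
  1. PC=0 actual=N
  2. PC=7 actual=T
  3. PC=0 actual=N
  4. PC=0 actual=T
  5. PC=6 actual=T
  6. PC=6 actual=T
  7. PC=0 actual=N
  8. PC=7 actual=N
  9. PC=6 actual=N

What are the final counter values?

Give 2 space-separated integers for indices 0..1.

Ev 1: PC=0 idx=0 pred=N actual=N -> ctr[0]=0
Ev 2: PC=7 idx=1 pred=N actual=T -> ctr[1]=1
Ev 3: PC=0 idx=0 pred=N actual=N -> ctr[0]=0
Ev 4: PC=0 idx=0 pred=N actual=T -> ctr[0]=1
Ev 5: PC=6 idx=0 pred=N actual=T -> ctr[0]=2
Ev 6: PC=6 idx=0 pred=T actual=T -> ctr[0]=3
Ev 7: PC=0 idx=0 pred=T actual=N -> ctr[0]=2
Ev 8: PC=7 idx=1 pred=N actual=N -> ctr[1]=0
Ev 9: PC=6 idx=0 pred=T actual=N -> ctr[0]=1

Answer: 1 0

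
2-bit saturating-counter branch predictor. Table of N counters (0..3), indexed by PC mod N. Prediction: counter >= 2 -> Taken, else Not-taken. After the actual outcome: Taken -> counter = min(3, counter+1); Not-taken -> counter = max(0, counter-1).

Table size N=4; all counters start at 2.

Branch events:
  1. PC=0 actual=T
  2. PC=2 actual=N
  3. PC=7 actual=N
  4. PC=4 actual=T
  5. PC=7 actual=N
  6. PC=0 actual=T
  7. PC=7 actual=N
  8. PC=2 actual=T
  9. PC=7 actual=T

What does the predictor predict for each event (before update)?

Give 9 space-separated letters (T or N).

Ev 1: PC=0 idx=0 pred=T actual=T -> ctr[0]=3
Ev 2: PC=2 idx=2 pred=T actual=N -> ctr[2]=1
Ev 3: PC=7 idx=3 pred=T actual=N -> ctr[3]=1
Ev 4: PC=4 idx=0 pred=T actual=T -> ctr[0]=3
Ev 5: PC=7 idx=3 pred=N actual=N -> ctr[3]=0
Ev 6: PC=0 idx=0 pred=T actual=T -> ctr[0]=3
Ev 7: PC=7 idx=3 pred=N actual=N -> ctr[3]=0
Ev 8: PC=2 idx=2 pred=N actual=T -> ctr[2]=2
Ev 9: PC=7 idx=3 pred=N actual=T -> ctr[3]=1

Answer: T T T T N T N N N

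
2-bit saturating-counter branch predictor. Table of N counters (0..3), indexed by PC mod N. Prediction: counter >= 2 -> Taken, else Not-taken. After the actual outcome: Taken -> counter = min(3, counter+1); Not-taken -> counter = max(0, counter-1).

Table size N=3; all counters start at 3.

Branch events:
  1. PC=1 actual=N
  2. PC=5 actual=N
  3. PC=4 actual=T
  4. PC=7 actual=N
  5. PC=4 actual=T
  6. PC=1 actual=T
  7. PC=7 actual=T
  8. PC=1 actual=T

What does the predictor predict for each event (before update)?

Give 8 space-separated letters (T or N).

Ev 1: PC=1 idx=1 pred=T actual=N -> ctr[1]=2
Ev 2: PC=5 idx=2 pred=T actual=N -> ctr[2]=2
Ev 3: PC=4 idx=1 pred=T actual=T -> ctr[1]=3
Ev 4: PC=7 idx=1 pred=T actual=N -> ctr[1]=2
Ev 5: PC=4 idx=1 pred=T actual=T -> ctr[1]=3
Ev 6: PC=1 idx=1 pred=T actual=T -> ctr[1]=3
Ev 7: PC=7 idx=1 pred=T actual=T -> ctr[1]=3
Ev 8: PC=1 idx=1 pred=T actual=T -> ctr[1]=3

Answer: T T T T T T T T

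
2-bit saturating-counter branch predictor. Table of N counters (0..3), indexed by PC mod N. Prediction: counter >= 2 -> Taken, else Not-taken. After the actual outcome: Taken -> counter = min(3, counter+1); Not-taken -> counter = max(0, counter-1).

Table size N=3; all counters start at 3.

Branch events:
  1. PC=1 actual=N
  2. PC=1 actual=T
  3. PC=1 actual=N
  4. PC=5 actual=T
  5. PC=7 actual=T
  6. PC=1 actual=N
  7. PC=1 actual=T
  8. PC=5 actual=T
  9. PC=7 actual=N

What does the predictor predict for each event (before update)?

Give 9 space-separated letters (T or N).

Answer: T T T T T T T T T

Derivation:
Ev 1: PC=1 idx=1 pred=T actual=N -> ctr[1]=2
Ev 2: PC=1 idx=1 pred=T actual=T -> ctr[1]=3
Ev 3: PC=1 idx=1 pred=T actual=N -> ctr[1]=2
Ev 4: PC=5 idx=2 pred=T actual=T -> ctr[2]=3
Ev 5: PC=7 idx=1 pred=T actual=T -> ctr[1]=3
Ev 6: PC=1 idx=1 pred=T actual=N -> ctr[1]=2
Ev 7: PC=1 idx=1 pred=T actual=T -> ctr[1]=3
Ev 8: PC=5 idx=2 pred=T actual=T -> ctr[2]=3
Ev 9: PC=7 idx=1 pred=T actual=N -> ctr[1]=2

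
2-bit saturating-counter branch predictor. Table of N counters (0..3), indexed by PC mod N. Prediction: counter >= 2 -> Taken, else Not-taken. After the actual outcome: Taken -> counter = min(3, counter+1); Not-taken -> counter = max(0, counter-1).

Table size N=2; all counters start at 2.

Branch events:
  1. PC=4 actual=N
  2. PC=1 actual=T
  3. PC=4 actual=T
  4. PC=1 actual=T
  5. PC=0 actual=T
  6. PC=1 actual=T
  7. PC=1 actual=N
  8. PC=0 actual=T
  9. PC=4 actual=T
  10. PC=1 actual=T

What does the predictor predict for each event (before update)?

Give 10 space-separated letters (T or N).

Ev 1: PC=4 idx=0 pred=T actual=N -> ctr[0]=1
Ev 2: PC=1 idx=1 pred=T actual=T -> ctr[1]=3
Ev 3: PC=4 idx=0 pred=N actual=T -> ctr[0]=2
Ev 4: PC=1 idx=1 pred=T actual=T -> ctr[1]=3
Ev 5: PC=0 idx=0 pred=T actual=T -> ctr[0]=3
Ev 6: PC=1 idx=1 pred=T actual=T -> ctr[1]=3
Ev 7: PC=1 idx=1 pred=T actual=N -> ctr[1]=2
Ev 8: PC=0 idx=0 pred=T actual=T -> ctr[0]=3
Ev 9: PC=4 idx=0 pred=T actual=T -> ctr[0]=3
Ev 10: PC=1 idx=1 pred=T actual=T -> ctr[1]=3

Answer: T T N T T T T T T T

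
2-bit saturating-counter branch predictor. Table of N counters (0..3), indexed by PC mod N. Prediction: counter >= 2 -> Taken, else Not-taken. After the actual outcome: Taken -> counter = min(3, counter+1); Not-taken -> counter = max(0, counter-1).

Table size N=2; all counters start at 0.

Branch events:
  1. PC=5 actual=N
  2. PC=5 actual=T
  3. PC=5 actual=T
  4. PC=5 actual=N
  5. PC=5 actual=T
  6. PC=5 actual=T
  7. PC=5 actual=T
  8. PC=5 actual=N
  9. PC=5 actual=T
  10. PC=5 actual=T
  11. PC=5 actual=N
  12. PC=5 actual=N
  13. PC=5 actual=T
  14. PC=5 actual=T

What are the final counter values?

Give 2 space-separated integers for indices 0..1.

Answer: 0 3

Derivation:
Ev 1: PC=5 idx=1 pred=N actual=N -> ctr[1]=0
Ev 2: PC=5 idx=1 pred=N actual=T -> ctr[1]=1
Ev 3: PC=5 idx=1 pred=N actual=T -> ctr[1]=2
Ev 4: PC=5 idx=1 pred=T actual=N -> ctr[1]=1
Ev 5: PC=5 idx=1 pred=N actual=T -> ctr[1]=2
Ev 6: PC=5 idx=1 pred=T actual=T -> ctr[1]=3
Ev 7: PC=5 idx=1 pred=T actual=T -> ctr[1]=3
Ev 8: PC=5 idx=1 pred=T actual=N -> ctr[1]=2
Ev 9: PC=5 idx=1 pred=T actual=T -> ctr[1]=3
Ev 10: PC=5 idx=1 pred=T actual=T -> ctr[1]=3
Ev 11: PC=5 idx=1 pred=T actual=N -> ctr[1]=2
Ev 12: PC=5 idx=1 pred=T actual=N -> ctr[1]=1
Ev 13: PC=5 idx=1 pred=N actual=T -> ctr[1]=2
Ev 14: PC=5 idx=1 pred=T actual=T -> ctr[1]=3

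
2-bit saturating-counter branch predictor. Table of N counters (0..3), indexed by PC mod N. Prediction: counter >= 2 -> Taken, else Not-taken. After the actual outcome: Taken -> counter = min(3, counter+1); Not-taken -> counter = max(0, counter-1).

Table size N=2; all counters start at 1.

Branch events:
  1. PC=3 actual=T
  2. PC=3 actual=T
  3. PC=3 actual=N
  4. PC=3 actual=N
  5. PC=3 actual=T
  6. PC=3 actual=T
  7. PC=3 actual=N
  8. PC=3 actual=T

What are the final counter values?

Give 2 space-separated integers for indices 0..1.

Answer: 1 3

Derivation:
Ev 1: PC=3 idx=1 pred=N actual=T -> ctr[1]=2
Ev 2: PC=3 idx=1 pred=T actual=T -> ctr[1]=3
Ev 3: PC=3 idx=1 pred=T actual=N -> ctr[1]=2
Ev 4: PC=3 idx=1 pred=T actual=N -> ctr[1]=1
Ev 5: PC=3 idx=1 pred=N actual=T -> ctr[1]=2
Ev 6: PC=3 idx=1 pred=T actual=T -> ctr[1]=3
Ev 7: PC=3 idx=1 pred=T actual=N -> ctr[1]=2
Ev 8: PC=3 idx=1 pred=T actual=T -> ctr[1]=3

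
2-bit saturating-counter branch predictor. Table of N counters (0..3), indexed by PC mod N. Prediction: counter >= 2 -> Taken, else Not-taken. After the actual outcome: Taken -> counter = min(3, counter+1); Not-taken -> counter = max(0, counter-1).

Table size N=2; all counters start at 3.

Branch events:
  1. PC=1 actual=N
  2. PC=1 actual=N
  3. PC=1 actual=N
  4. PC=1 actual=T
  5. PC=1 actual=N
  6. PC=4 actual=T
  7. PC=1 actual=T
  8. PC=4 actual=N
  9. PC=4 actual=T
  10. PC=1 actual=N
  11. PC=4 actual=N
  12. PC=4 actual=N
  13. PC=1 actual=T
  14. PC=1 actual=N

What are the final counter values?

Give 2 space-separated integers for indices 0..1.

Answer: 1 0

Derivation:
Ev 1: PC=1 idx=1 pred=T actual=N -> ctr[1]=2
Ev 2: PC=1 idx=1 pred=T actual=N -> ctr[1]=1
Ev 3: PC=1 idx=1 pred=N actual=N -> ctr[1]=0
Ev 4: PC=1 idx=1 pred=N actual=T -> ctr[1]=1
Ev 5: PC=1 idx=1 pred=N actual=N -> ctr[1]=0
Ev 6: PC=4 idx=0 pred=T actual=T -> ctr[0]=3
Ev 7: PC=1 idx=1 pred=N actual=T -> ctr[1]=1
Ev 8: PC=4 idx=0 pred=T actual=N -> ctr[0]=2
Ev 9: PC=4 idx=0 pred=T actual=T -> ctr[0]=3
Ev 10: PC=1 idx=1 pred=N actual=N -> ctr[1]=0
Ev 11: PC=4 idx=0 pred=T actual=N -> ctr[0]=2
Ev 12: PC=4 idx=0 pred=T actual=N -> ctr[0]=1
Ev 13: PC=1 idx=1 pred=N actual=T -> ctr[1]=1
Ev 14: PC=1 idx=1 pred=N actual=N -> ctr[1]=0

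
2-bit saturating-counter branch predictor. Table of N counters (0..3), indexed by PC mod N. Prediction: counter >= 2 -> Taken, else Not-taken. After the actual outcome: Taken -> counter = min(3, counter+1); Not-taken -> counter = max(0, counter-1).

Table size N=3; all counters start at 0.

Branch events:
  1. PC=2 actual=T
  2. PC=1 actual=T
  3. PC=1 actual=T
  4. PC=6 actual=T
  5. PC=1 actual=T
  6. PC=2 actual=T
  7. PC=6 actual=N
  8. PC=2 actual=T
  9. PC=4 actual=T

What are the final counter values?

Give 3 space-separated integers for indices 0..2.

Answer: 0 3 3

Derivation:
Ev 1: PC=2 idx=2 pred=N actual=T -> ctr[2]=1
Ev 2: PC=1 idx=1 pred=N actual=T -> ctr[1]=1
Ev 3: PC=1 idx=1 pred=N actual=T -> ctr[1]=2
Ev 4: PC=6 idx=0 pred=N actual=T -> ctr[0]=1
Ev 5: PC=1 idx=1 pred=T actual=T -> ctr[1]=3
Ev 6: PC=2 idx=2 pred=N actual=T -> ctr[2]=2
Ev 7: PC=6 idx=0 pred=N actual=N -> ctr[0]=0
Ev 8: PC=2 idx=2 pred=T actual=T -> ctr[2]=3
Ev 9: PC=4 idx=1 pred=T actual=T -> ctr[1]=3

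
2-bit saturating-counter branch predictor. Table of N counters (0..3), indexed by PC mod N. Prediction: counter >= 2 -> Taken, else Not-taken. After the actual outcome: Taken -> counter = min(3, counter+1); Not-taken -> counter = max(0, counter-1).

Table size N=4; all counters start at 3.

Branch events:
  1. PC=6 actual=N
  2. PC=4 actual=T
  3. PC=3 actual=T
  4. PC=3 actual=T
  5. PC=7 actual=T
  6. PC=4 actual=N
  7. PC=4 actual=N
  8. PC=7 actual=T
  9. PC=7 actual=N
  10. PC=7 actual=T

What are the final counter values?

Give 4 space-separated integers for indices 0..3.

Answer: 1 3 2 3

Derivation:
Ev 1: PC=6 idx=2 pred=T actual=N -> ctr[2]=2
Ev 2: PC=4 idx=0 pred=T actual=T -> ctr[0]=3
Ev 3: PC=3 idx=3 pred=T actual=T -> ctr[3]=3
Ev 4: PC=3 idx=3 pred=T actual=T -> ctr[3]=3
Ev 5: PC=7 idx=3 pred=T actual=T -> ctr[3]=3
Ev 6: PC=4 idx=0 pred=T actual=N -> ctr[0]=2
Ev 7: PC=4 idx=0 pred=T actual=N -> ctr[0]=1
Ev 8: PC=7 idx=3 pred=T actual=T -> ctr[3]=3
Ev 9: PC=7 idx=3 pred=T actual=N -> ctr[3]=2
Ev 10: PC=7 idx=3 pred=T actual=T -> ctr[3]=3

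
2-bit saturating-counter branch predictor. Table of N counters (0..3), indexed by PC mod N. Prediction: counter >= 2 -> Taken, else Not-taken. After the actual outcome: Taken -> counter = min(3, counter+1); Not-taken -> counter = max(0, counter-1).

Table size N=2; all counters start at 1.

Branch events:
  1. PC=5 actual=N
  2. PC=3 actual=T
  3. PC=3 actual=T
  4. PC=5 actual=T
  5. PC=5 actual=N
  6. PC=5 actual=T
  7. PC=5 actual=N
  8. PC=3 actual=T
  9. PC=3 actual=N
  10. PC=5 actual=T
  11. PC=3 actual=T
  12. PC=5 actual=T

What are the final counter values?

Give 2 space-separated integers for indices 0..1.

Ev 1: PC=5 idx=1 pred=N actual=N -> ctr[1]=0
Ev 2: PC=3 idx=1 pred=N actual=T -> ctr[1]=1
Ev 3: PC=3 idx=1 pred=N actual=T -> ctr[1]=2
Ev 4: PC=5 idx=1 pred=T actual=T -> ctr[1]=3
Ev 5: PC=5 idx=1 pred=T actual=N -> ctr[1]=2
Ev 6: PC=5 idx=1 pred=T actual=T -> ctr[1]=3
Ev 7: PC=5 idx=1 pred=T actual=N -> ctr[1]=2
Ev 8: PC=3 idx=1 pred=T actual=T -> ctr[1]=3
Ev 9: PC=3 idx=1 pred=T actual=N -> ctr[1]=2
Ev 10: PC=5 idx=1 pred=T actual=T -> ctr[1]=3
Ev 11: PC=3 idx=1 pred=T actual=T -> ctr[1]=3
Ev 12: PC=5 idx=1 pred=T actual=T -> ctr[1]=3

Answer: 1 3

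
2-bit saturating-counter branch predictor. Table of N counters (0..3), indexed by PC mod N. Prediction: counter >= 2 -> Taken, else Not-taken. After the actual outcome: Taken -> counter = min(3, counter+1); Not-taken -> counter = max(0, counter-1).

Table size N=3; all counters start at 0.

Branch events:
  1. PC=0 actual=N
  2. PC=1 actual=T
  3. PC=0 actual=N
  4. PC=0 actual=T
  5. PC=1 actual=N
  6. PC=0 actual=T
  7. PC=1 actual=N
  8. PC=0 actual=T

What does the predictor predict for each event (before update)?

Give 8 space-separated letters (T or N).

Answer: N N N N N N N T

Derivation:
Ev 1: PC=0 idx=0 pred=N actual=N -> ctr[0]=0
Ev 2: PC=1 idx=1 pred=N actual=T -> ctr[1]=1
Ev 3: PC=0 idx=0 pred=N actual=N -> ctr[0]=0
Ev 4: PC=0 idx=0 pred=N actual=T -> ctr[0]=1
Ev 5: PC=1 idx=1 pred=N actual=N -> ctr[1]=0
Ev 6: PC=0 idx=0 pred=N actual=T -> ctr[0]=2
Ev 7: PC=1 idx=1 pred=N actual=N -> ctr[1]=0
Ev 8: PC=0 idx=0 pred=T actual=T -> ctr[0]=3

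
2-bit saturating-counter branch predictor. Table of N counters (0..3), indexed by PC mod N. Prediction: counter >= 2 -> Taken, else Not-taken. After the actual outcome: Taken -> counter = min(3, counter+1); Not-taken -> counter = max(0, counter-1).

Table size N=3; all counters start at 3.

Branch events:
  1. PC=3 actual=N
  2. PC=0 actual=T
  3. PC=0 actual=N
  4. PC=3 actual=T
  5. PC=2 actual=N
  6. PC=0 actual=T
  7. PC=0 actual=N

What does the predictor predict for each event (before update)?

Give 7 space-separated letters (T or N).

Ev 1: PC=3 idx=0 pred=T actual=N -> ctr[0]=2
Ev 2: PC=0 idx=0 pred=T actual=T -> ctr[0]=3
Ev 3: PC=0 idx=0 pred=T actual=N -> ctr[0]=2
Ev 4: PC=3 idx=0 pred=T actual=T -> ctr[0]=3
Ev 5: PC=2 idx=2 pred=T actual=N -> ctr[2]=2
Ev 6: PC=0 idx=0 pred=T actual=T -> ctr[0]=3
Ev 7: PC=0 idx=0 pred=T actual=N -> ctr[0]=2

Answer: T T T T T T T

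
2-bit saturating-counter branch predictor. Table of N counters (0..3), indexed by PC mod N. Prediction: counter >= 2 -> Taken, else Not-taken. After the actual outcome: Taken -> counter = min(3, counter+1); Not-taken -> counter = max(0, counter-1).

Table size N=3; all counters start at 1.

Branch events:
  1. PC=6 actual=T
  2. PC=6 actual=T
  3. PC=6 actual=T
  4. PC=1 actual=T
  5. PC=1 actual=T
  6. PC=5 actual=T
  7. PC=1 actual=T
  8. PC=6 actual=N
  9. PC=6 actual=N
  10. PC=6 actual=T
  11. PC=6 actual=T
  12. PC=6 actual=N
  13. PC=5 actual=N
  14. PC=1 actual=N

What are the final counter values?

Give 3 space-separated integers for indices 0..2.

Ev 1: PC=6 idx=0 pred=N actual=T -> ctr[0]=2
Ev 2: PC=6 idx=0 pred=T actual=T -> ctr[0]=3
Ev 3: PC=6 idx=0 pred=T actual=T -> ctr[0]=3
Ev 4: PC=1 idx=1 pred=N actual=T -> ctr[1]=2
Ev 5: PC=1 idx=1 pred=T actual=T -> ctr[1]=3
Ev 6: PC=5 idx=2 pred=N actual=T -> ctr[2]=2
Ev 7: PC=1 idx=1 pred=T actual=T -> ctr[1]=3
Ev 8: PC=6 idx=0 pred=T actual=N -> ctr[0]=2
Ev 9: PC=6 idx=0 pred=T actual=N -> ctr[0]=1
Ev 10: PC=6 idx=0 pred=N actual=T -> ctr[0]=2
Ev 11: PC=6 idx=0 pred=T actual=T -> ctr[0]=3
Ev 12: PC=6 idx=0 pred=T actual=N -> ctr[0]=2
Ev 13: PC=5 idx=2 pred=T actual=N -> ctr[2]=1
Ev 14: PC=1 idx=1 pred=T actual=N -> ctr[1]=2

Answer: 2 2 1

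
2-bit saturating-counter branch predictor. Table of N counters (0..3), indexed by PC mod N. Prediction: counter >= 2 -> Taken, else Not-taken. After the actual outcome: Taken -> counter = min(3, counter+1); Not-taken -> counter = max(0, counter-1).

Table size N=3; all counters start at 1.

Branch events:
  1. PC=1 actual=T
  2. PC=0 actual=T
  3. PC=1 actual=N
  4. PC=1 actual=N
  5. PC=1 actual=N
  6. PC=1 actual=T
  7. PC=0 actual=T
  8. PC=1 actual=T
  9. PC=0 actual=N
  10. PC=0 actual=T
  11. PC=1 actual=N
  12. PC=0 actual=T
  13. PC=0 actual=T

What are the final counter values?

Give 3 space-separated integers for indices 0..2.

Answer: 3 1 1

Derivation:
Ev 1: PC=1 idx=1 pred=N actual=T -> ctr[1]=2
Ev 2: PC=0 idx=0 pred=N actual=T -> ctr[0]=2
Ev 3: PC=1 idx=1 pred=T actual=N -> ctr[1]=1
Ev 4: PC=1 idx=1 pred=N actual=N -> ctr[1]=0
Ev 5: PC=1 idx=1 pred=N actual=N -> ctr[1]=0
Ev 6: PC=1 idx=1 pred=N actual=T -> ctr[1]=1
Ev 7: PC=0 idx=0 pred=T actual=T -> ctr[0]=3
Ev 8: PC=1 idx=1 pred=N actual=T -> ctr[1]=2
Ev 9: PC=0 idx=0 pred=T actual=N -> ctr[0]=2
Ev 10: PC=0 idx=0 pred=T actual=T -> ctr[0]=3
Ev 11: PC=1 idx=1 pred=T actual=N -> ctr[1]=1
Ev 12: PC=0 idx=0 pred=T actual=T -> ctr[0]=3
Ev 13: PC=0 idx=0 pred=T actual=T -> ctr[0]=3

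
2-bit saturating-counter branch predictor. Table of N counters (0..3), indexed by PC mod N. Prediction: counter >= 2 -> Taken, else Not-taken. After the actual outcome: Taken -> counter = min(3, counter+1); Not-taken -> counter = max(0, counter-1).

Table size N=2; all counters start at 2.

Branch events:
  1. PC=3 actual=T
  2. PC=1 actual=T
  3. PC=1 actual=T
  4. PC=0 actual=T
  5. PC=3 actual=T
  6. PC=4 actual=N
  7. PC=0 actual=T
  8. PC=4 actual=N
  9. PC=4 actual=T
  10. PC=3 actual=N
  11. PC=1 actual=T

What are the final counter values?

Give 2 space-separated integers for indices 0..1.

Ev 1: PC=3 idx=1 pred=T actual=T -> ctr[1]=3
Ev 2: PC=1 idx=1 pred=T actual=T -> ctr[1]=3
Ev 3: PC=1 idx=1 pred=T actual=T -> ctr[1]=3
Ev 4: PC=0 idx=0 pred=T actual=T -> ctr[0]=3
Ev 5: PC=3 idx=1 pred=T actual=T -> ctr[1]=3
Ev 6: PC=4 idx=0 pred=T actual=N -> ctr[0]=2
Ev 7: PC=0 idx=0 pred=T actual=T -> ctr[0]=3
Ev 8: PC=4 idx=0 pred=T actual=N -> ctr[0]=2
Ev 9: PC=4 idx=0 pred=T actual=T -> ctr[0]=3
Ev 10: PC=3 idx=1 pred=T actual=N -> ctr[1]=2
Ev 11: PC=1 idx=1 pred=T actual=T -> ctr[1]=3

Answer: 3 3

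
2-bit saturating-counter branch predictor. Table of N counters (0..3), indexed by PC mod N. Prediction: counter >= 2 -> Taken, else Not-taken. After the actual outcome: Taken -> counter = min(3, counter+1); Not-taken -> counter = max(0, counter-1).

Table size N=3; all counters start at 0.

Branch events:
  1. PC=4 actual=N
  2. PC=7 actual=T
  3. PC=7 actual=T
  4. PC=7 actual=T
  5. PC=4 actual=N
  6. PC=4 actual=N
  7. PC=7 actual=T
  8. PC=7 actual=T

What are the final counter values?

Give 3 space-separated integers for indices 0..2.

Ev 1: PC=4 idx=1 pred=N actual=N -> ctr[1]=0
Ev 2: PC=7 idx=1 pred=N actual=T -> ctr[1]=1
Ev 3: PC=7 idx=1 pred=N actual=T -> ctr[1]=2
Ev 4: PC=7 idx=1 pred=T actual=T -> ctr[1]=3
Ev 5: PC=4 idx=1 pred=T actual=N -> ctr[1]=2
Ev 6: PC=4 idx=1 pred=T actual=N -> ctr[1]=1
Ev 7: PC=7 idx=1 pred=N actual=T -> ctr[1]=2
Ev 8: PC=7 idx=1 pred=T actual=T -> ctr[1]=3

Answer: 0 3 0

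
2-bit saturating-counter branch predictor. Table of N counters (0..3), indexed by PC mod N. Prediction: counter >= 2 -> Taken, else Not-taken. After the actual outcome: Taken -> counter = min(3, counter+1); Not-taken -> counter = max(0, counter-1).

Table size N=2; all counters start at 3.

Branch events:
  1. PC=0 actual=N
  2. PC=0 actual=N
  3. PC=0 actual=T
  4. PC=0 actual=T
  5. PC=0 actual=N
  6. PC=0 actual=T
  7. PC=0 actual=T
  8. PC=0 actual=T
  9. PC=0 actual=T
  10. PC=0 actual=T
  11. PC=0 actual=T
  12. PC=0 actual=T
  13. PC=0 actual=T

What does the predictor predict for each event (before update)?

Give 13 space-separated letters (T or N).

Answer: T T N T T T T T T T T T T

Derivation:
Ev 1: PC=0 idx=0 pred=T actual=N -> ctr[0]=2
Ev 2: PC=0 idx=0 pred=T actual=N -> ctr[0]=1
Ev 3: PC=0 idx=0 pred=N actual=T -> ctr[0]=2
Ev 4: PC=0 idx=0 pred=T actual=T -> ctr[0]=3
Ev 5: PC=0 idx=0 pred=T actual=N -> ctr[0]=2
Ev 6: PC=0 idx=0 pred=T actual=T -> ctr[0]=3
Ev 7: PC=0 idx=0 pred=T actual=T -> ctr[0]=3
Ev 8: PC=0 idx=0 pred=T actual=T -> ctr[0]=3
Ev 9: PC=0 idx=0 pred=T actual=T -> ctr[0]=3
Ev 10: PC=0 idx=0 pred=T actual=T -> ctr[0]=3
Ev 11: PC=0 idx=0 pred=T actual=T -> ctr[0]=3
Ev 12: PC=0 idx=0 pred=T actual=T -> ctr[0]=3
Ev 13: PC=0 idx=0 pred=T actual=T -> ctr[0]=3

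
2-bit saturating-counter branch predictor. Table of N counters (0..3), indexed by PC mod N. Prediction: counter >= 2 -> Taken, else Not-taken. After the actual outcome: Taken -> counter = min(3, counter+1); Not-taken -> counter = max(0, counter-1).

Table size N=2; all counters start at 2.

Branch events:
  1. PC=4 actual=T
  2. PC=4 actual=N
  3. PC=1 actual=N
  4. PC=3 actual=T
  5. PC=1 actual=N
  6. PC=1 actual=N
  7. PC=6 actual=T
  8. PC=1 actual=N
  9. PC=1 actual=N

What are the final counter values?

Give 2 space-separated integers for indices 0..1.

Answer: 3 0

Derivation:
Ev 1: PC=4 idx=0 pred=T actual=T -> ctr[0]=3
Ev 2: PC=4 idx=0 pred=T actual=N -> ctr[0]=2
Ev 3: PC=1 idx=1 pred=T actual=N -> ctr[1]=1
Ev 4: PC=3 idx=1 pred=N actual=T -> ctr[1]=2
Ev 5: PC=1 idx=1 pred=T actual=N -> ctr[1]=1
Ev 6: PC=1 idx=1 pred=N actual=N -> ctr[1]=0
Ev 7: PC=6 idx=0 pred=T actual=T -> ctr[0]=3
Ev 8: PC=1 idx=1 pred=N actual=N -> ctr[1]=0
Ev 9: PC=1 idx=1 pred=N actual=N -> ctr[1]=0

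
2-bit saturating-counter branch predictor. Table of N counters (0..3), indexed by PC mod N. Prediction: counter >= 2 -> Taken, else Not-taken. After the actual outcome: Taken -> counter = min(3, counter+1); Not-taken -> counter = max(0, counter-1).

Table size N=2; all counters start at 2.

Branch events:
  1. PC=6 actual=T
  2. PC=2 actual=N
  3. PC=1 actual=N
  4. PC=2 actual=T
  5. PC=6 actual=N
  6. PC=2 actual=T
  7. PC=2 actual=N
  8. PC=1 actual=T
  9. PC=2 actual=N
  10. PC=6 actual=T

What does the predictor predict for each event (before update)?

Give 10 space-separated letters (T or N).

Ev 1: PC=6 idx=0 pred=T actual=T -> ctr[0]=3
Ev 2: PC=2 idx=0 pred=T actual=N -> ctr[0]=2
Ev 3: PC=1 idx=1 pred=T actual=N -> ctr[1]=1
Ev 4: PC=2 idx=0 pred=T actual=T -> ctr[0]=3
Ev 5: PC=6 idx=0 pred=T actual=N -> ctr[0]=2
Ev 6: PC=2 idx=0 pred=T actual=T -> ctr[0]=3
Ev 7: PC=2 idx=0 pred=T actual=N -> ctr[0]=2
Ev 8: PC=1 idx=1 pred=N actual=T -> ctr[1]=2
Ev 9: PC=2 idx=0 pred=T actual=N -> ctr[0]=1
Ev 10: PC=6 idx=0 pred=N actual=T -> ctr[0]=2

Answer: T T T T T T T N T N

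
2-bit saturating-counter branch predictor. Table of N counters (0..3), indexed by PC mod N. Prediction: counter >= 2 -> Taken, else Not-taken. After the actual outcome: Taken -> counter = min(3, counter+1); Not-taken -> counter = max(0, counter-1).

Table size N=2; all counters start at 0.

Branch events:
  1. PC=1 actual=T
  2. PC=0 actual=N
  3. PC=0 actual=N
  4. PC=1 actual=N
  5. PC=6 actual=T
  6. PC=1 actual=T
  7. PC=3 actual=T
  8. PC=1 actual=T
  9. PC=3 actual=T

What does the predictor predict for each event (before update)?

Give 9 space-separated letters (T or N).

Ev 1: PC=1 idx=1 pred=N actual=T -> ctr[1]=1
Ev 2: PC=0 idx=0 pred=N actual=N -> ctr[0]=0
Ev 3: PC=0 idx=0 pred=N actual=N -> ctr[0]=0
Ev 4: PC=1 idx=1 pred=N actual=N -> ctr[1]=0
Ev 5: PC=6 idx=0 pred=N actual=T -> ctr[0]=1
Ev 6: PC=1 idx=1 pred=N actual=T -> ctr[1]=1
Ev 7: PC=3 idx=1 pred=N actual=T -> ctr[1]=2
Ev 8: PC=1 idx=1 pred=T actual=T -> ctr[1]=3
Ev 9: PC=3 idx=1 pred=T actual=T -> ctr[1]=3

Answer: N N N N N N N T T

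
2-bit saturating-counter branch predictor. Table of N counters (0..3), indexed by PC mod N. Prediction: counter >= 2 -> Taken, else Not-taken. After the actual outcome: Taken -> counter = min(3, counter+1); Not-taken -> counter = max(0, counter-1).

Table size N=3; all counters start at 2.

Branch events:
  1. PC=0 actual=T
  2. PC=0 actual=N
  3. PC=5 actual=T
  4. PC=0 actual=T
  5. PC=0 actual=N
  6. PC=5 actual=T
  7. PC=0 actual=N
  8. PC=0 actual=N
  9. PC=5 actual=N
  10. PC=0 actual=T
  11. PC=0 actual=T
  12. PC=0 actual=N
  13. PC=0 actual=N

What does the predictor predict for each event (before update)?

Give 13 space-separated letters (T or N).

Answer: T T T T T T T N T N N T N

Derivation:
Ev 1: PC=0 idx=0 pred=T actual=T -> ctr[0]=3
Ev 2: PC=0 idx=0 pred=T actual=N -> ctr[0]=2
Ev 3: PC=5 idx=2 pred=T actual=T -> ctr[2]=3
Ev 4: PC=0 idx=0 pred=T actual=T -> ctr[0]=3
Ev 5: PC=0 idx=0 pred=T actual=N -> ctr[0]=2
Ev 6: PC=5 idx=2 pred=T actual=T -> ctr[2]=3
Ev 7: PC=0 idx=0 pred=T actual=N -> ctr[0]=1
Ev 8: PC=0 idx=0 pred=N actual=N -> ctr[0]=0
Ev 9: PC=5 idx=2 pred=T actual=N -> ctr[2]=2
Ev 10: PC=0 idx=0 pred=N actual=T -> ctr[0]=1
Ev 11: PC=0 idx=0 pred=N actual=T -> ctr[0]=2
Ev 12: PC=0 idx=0 pred=T actual=N -> ctr[0]=1
Ev 13: PC=0 idx=0 pred=N actual=N -> ctr[0]=0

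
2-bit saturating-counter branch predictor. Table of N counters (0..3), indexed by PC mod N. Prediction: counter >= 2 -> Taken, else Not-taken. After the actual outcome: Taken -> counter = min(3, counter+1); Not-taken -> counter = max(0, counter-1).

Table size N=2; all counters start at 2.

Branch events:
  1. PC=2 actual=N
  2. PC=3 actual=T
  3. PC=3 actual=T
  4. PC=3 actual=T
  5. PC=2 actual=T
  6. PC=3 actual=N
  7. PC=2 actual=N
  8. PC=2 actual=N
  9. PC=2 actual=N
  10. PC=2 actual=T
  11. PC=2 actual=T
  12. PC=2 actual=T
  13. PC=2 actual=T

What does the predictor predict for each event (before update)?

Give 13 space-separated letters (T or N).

Answer: T T T T N T T N N N N T T

Derivation:
Ev 1: PC=2 idx=0 pred=T actual=N -> ctr[0]=1
Ev 2: PC=3 idx=1 pred=T actual=T -> ctr[1]=3
Ev 3: PC=3 idx=1 pred=T actual=T -> ctr[1]=3
Ev 4: PC=3 idx=1 pred=T actual=T -> ctr[1]=3
Ev 5: PC=2 idx=0 pred=N actual=T -> ctr[0]=2
Ev 6: PC=3 idx=1 pred=T actual=N -> ctr[1]=2
Ev 7: PC=2 idx=0 pred=T actual=N -> ctr[0]=1
Ev 8: PC=2 idx=0 pred=N actual=N -> ctr[0]=0
Ev 9: PC=2 idx=0 pred=N actual=N -> ctr[0]=0
Ev 10: PC=2 idx=0 pred=N actual=T -> ctr[0]=1
Ev 11: PC=2 idx=0 pred=N actual=T -> ctr[0]=2
Ev 12: PC=2 idx=0 pred=T actual=T -> ctr[0]=3
Ev 13: PC=2 idx=0 pred=T actual=T -> ctr[0]=3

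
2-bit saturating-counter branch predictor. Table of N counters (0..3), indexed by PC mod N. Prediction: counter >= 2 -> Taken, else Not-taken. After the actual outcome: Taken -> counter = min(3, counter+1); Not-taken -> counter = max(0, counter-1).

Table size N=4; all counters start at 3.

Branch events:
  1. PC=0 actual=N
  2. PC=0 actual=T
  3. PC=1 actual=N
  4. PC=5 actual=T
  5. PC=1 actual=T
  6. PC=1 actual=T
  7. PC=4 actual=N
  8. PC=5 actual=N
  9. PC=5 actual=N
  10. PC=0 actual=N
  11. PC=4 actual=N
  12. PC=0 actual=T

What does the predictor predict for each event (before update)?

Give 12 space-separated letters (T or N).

Answer: T T T T T T T T T T N N

Derivation:
Ev 1: PC=0 idx=0 pred=T actual=N -> ctr[0]=2
Ev 2: PC=0 idx=0 pred=T actual=T -> ctr[0]=3
Ev 3: PC=1 idx=1 pred=T actual=N -> ctr[1]=2
Ev 4: PC=5 idx=1 pred=T actual=T -> ctr[1]=3
Ev 5: PC=1 idx=1 pred=T actual=T -> ctr[1]=3
Ev 6: PC=1 idx=1 pred=T actual=T -> ctr[1]=3
Ev 7: PC=4 idx=0 pred=T actual=N -> ctr[0]=2
Ev 8: PC=5 idx=1 pred=T actual=N -> ctr[1]=2
Ev 9: PC=5 idx=1 pred=T actual=N -> ctr[1]=1
Ev 10: PC=0 idx=0 pred=T actual=N -> ctr[0]=1
Ev 11: PC=4 idx=0 pred=N actual=N -> ctr[0]=0
Ev 12: PC=0 idx=0 pred=N actual=T -> ctr[0]=1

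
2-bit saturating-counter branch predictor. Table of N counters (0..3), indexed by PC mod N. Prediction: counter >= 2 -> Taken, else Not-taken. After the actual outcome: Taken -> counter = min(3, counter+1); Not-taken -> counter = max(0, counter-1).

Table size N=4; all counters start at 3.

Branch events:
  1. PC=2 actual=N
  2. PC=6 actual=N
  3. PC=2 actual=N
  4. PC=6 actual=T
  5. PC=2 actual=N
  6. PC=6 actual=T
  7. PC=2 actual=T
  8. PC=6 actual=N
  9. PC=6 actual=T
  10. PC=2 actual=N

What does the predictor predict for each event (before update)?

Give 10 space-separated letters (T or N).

Ev 1: PC=2 idx=2 pred=T actual=N -> ctr[2]=2
Ev 2: PC=6 idx=2 pred=T actual=N -> ctr[2]=1
Ev 3: PC=2 idx=2 pred=N actual=N -> ctr[2]=0
Ev 4: PC=6 idx=2 pred=N actual=T -> ctr[2]=1
Ev 5: PC=2 idx=2 pred=N actual=N -> ctr[2]=0
Ev 6: PC=6 idx=2 pred=N actual=T -> ctr[2]=1
Ev 7: PC=2 idx=2 pred=N actual=T -> ctr[2]=2
Ev 8: PC=6 idx=2 pred=T actual=N -> ctr[2]=1
Ev 9: PC=6 idx=2 pred=N actual=T -> ctr[2]=2
Ev 10: PC=2 idx=2 pred=T actual=N -> ctr[2]=1

Answer: T T N N N N N T N T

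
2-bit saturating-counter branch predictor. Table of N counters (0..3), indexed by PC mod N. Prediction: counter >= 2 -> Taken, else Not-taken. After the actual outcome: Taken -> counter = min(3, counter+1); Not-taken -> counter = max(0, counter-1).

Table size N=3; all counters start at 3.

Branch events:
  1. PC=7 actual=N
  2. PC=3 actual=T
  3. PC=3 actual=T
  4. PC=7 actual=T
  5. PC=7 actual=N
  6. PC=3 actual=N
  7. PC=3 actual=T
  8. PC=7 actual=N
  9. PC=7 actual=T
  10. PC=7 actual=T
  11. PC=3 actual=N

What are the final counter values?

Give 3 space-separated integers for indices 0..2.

Answer: 2 3 3

Derivation:
Ev 1: PC=7 idx=1 pred=T actual=N -> ctr[1]=2
Ev 2: PC=3 idx=0 pred=T actual=T -> ctr[0]=3
Ev 3: PC=3 idx=0 pred=T actual=T -> ctr[0]=3
Ev 4: PC=7 idx=1 pred=T actual=T -> ctr[1]=3
Ev 5: PC=7 idx=1 pred=T actual=N -> ctr[1]=2
Ev 6: PC=3 idx=0 pred=T actual=N -> ctr[0]=2
Ev 7: PC=3 idx=0 pred=T actual=T -> ctr[0]=3
Ev 8: PC=7 idx=1 pred=T actual=N -> ctr[1]=1
Ev 9: PC=7 idx=1 pred=N actual=T -> ctr[1]=2
Ev 10: PC=7 idx=1 pred=T actual=T -> ctr[1]=3
Ev 11: PC=3 idx=0 pred=T actual=N -> ctr[0]=2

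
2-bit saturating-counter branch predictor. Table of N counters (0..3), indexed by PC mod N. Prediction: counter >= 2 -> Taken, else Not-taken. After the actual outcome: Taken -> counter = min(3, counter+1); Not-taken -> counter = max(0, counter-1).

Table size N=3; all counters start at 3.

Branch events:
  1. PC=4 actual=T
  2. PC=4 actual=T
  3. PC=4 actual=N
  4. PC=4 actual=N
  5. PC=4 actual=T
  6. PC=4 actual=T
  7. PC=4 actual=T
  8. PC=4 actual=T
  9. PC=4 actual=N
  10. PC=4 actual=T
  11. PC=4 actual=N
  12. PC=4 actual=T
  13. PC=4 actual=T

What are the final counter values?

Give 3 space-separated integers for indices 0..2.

Answer: 3 3 3

Derivation:
Ev 1: PC=4 idx=1 pred=T actual=T -> ctr[1]=3
Ev 2: PC=4 idx=1 pred=T actual=T -> ctr[1]=3
Ev 3: PC=4 idx=1 pred=T actual=N -> ctr[1]=2
Ev 4: PC=4 idx=1 pred=T actual=N -> ctr[1]=1
Ev 5: PC=4 idx=1 pred=N actual=T -> ctr[1]=2
Ev 6: PC=4 idx=1 pred=T actual=T -> ctr[1]=3
Ev 7: PC=4 idx=1 pred=T actual=T -> ctr[1]=3
Ev 8: PC=4 idx=1 pred=T actual=T -> ctr[1]=3
Ev 9: PC=4 idx=1 pred=T actual=N -> ctr[1]=2
Ev 10: PC=4 idx=1 pred=T actual=T -> ctr[1]=3
Ev 11: PC=4 idx=1 pred=T actual=N -> ctr[1]=2
Ev 12: PC=4 idx=1 pred=T actual=T -> ctr[1]=3
Ev 13: PC=4 idx=1 pred=T actual=T -> ctr[1]=3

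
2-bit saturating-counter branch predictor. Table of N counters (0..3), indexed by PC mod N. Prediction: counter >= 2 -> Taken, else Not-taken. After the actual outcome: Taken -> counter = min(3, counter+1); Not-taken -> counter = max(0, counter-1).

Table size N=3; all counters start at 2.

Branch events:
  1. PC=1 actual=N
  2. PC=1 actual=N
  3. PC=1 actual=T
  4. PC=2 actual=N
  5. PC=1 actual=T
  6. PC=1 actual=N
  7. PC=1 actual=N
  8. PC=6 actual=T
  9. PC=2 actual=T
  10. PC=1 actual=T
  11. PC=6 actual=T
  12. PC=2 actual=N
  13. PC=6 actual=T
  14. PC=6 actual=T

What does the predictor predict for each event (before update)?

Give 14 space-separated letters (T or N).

Answer: T N N T N T N T N N T T T T

Derivation:
Ev 1: PC=1 idx=1 pred=T actual=N -> ctr[1]=1
Ev 2: PC=1 idx=1 pred=N actual=N -> ctr[1]=0
Ev 3: PC=1 idx=1 pred=N actual=T -> ctr[1]=1
Ev 4: PC=2 idx=2 pred=T actual=N -> ctr[2]=1
Ev 5: PC=1 idx=1 pred=N actual=T -> ctr[1]=2
Ev 6: PC=1 idx=1 pred=T actual=N -> ctr[1]=1
Ev 7: PC=1 idx=1 pred=N actual=N -> ctr[1]=0
Ev 8: PC=6 idx=0 pred=T actual=T -> ctr[0]=3
Ev 9: PC=2 idx=2 pred=N actual=T -> ctr[2]=2
Ev 10: PC=1 idx=1 pred=N actual=T -> ctr[1]=1
Ev 11: PC=6 idx=0 pred=T actual=T -> ctr[0]=3
Ev 12: PC=2 idx=2 pred=T actual=N -> ctr[2]=1
Ev 13: PC=6 idx=0 pred=T actual=T -> ctr[0]=3
Ev 14: PC=6 idx=0 pred=T actual=T -> ctr[0]=3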